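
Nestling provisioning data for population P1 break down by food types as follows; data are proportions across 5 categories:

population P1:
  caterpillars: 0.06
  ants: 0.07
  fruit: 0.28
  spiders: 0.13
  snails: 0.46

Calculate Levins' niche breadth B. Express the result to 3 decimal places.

3.171

Σpᵢ² = 0.06² + 0.07² + 0.28² + 0.13² + 0.46² = 0.0036 + 0.0049 + 0.0784 + 0.0169 + 0.2116 = 0.3154
B = 1 / 0.3154 = 3.17058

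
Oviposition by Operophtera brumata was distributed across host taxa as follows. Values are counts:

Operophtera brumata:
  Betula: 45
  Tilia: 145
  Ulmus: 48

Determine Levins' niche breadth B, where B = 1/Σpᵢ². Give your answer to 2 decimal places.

2.23

Proportions for Operophtera brumata (n=238): 45/238=0.1891, 145/238=0.6092, 48/238=0.2017
Σpᵢ² = 0.1891² + 0.6092² + 0.2017² = 0.035759 + 0.371125 + 0.040683 = 0.447567
B = 1 / 0.447567 = 2.2343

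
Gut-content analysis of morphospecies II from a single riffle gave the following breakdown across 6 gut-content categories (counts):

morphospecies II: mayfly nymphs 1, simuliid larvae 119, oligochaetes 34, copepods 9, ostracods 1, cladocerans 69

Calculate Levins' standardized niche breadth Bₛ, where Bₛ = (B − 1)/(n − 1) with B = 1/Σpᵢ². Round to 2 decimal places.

0.34

Proportions for morphospecies II (n=233): 1/233=0.0043, 119/233=0.5107, 34/233=0.1459, 9/233=0.0386, 1/233=0.0043, 69/233=0.2961
Σpᵢ² = 0.0043² + 0.5107² + 0.1459² + 0.0386² + 0.0043² + 0.2961² = 0.000018 + 0.260814 + 0.021287 + 0.001490 + 0.000018 + 0.087675 = 0.371302
B = 1 / 0.371302 = 2.6932
Bₛ = (B − 1)/(n − 1) = (2.6932 − 1)/(6 − 1) = 1.6932/5 = 0.3386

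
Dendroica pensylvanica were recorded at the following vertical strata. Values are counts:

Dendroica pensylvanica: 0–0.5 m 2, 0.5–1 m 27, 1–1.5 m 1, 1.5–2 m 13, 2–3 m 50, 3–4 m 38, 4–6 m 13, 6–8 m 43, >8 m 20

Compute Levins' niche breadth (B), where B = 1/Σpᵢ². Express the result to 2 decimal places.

5.90

Proportions for Dendroica pensylvanica (n=207): 2/207=0.0097, 27/207=0.1304, 1/207=0.0048, 13/207=0.0628, 50/207=0.2415, 38/207=0.1836, 13/207=0.0628, 43/207=0.2077, 20/207=0.0966
Σpᵢ² = 0.0097² + 0.1304² + 0.0048² + 0.0628² + 0.2415² + 0.1836² + 0.0628² + 0.2077² + 0.0966² = 0.000094 + 0.017004 + 0.000023 + 0.003944 + 0.058322 + 0.033709 + 0.003944 + 0.043139 + 0.009332 = 0.169511
B = 1 / 0.169511 = 5.8993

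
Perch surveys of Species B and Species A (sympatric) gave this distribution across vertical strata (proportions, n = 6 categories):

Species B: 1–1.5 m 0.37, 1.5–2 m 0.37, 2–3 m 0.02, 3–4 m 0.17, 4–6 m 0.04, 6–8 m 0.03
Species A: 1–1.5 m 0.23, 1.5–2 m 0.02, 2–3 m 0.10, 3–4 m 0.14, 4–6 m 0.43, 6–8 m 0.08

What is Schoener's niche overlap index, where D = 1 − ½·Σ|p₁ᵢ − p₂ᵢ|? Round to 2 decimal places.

Σ|p₁ᵢ − p₂ᵢ| = 0.14 + 0.35 + 0.08 + 0.03 + 0.39 + 0.05 = 1.04
D = 1 − ½ × 1.04 = 1 − 0.520 = 0.4800

0.48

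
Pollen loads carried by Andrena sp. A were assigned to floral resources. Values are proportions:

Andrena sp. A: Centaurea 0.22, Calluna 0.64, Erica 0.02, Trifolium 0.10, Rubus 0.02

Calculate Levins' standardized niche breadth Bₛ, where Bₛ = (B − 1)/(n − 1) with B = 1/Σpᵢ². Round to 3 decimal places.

0.283

Σpᵢ² = 0.22² + 0.64² + 0.02² + 0.10² + 0.02² = 0.0484 + 0.4096 + 0.0004 + 0.0100 + 0.0004 = 0.4688
B = 1 / 0.4688 = 2.13311
Bₛ = (B − 1)/(n − 1) = (2.13311 − 1)/(5 − 1) = 1.13311/4 = 0.28328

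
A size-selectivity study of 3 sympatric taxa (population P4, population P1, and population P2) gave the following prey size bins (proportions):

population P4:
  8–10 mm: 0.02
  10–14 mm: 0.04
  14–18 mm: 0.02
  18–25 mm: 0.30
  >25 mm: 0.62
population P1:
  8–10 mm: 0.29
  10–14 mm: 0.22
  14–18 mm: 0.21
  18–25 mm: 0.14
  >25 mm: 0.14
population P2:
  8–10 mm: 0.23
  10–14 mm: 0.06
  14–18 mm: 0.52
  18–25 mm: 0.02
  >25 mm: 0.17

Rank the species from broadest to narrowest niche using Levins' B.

population P1 > population P2 > population P4

Σp_P4ᵢ² = 0.02² + 0.04² + 0.02² + 0.30² + 0.62² = 0.0004 + 0.0016 + 0.0004 + 0.0900 + 0.3844 = 0.4768
B_P4 = 1 / 0.4768 = 2.0973
Σp_P1ᵢ² = 0.29² + 0.22² + 0.21² + 0.14² + 0.14² = 0.0841 + 0.0484 + 0.0441 + 0.0196 + 0.0196 = 0.2158
B_P1 = 1 / 0.2158 = 4.6339
Σp_P2ᵢ² = 0.23² + 0.06² + 0.52² + 0.02² + 0.17² = 0.0529 + 0.0036 + 0.2704 + 0.0004 + 0.0289 = 0.3562
B_P2 = 1 / 0.3562 = 2.8074
Ranking by B (broadest → narrowest): population P1 (4.63) > population P2 (2.81) > population P4 (2.10)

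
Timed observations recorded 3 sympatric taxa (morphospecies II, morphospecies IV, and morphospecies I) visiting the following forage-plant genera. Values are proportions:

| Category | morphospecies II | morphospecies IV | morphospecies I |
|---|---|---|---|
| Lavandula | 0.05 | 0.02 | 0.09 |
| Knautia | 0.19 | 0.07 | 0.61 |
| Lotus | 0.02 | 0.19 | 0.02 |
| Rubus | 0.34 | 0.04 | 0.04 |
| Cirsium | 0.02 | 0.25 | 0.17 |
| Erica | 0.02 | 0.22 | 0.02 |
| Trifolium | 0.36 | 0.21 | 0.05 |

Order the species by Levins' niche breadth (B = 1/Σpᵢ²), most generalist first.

morphospecies IV > morphospecies II > morphospecies I

Σp_IIᵢ² = 0.05² + 0.19² + 0.02² + 0.34² + 0.02² + 0.02² + 0.36² = 0.0025 + 0.0361 + 0.0004 + 0.1156 + 0.0004 + 0.0004 + 0.1296 = 0.2850
B_II = 1 / 0.2850 = 3.5088
Σp_IVᵢ² = 0.02² + 0.07² + 0.19² + 0.04² + 0.25² + 0.22² + 0.21² = 0.0004 + 0.0049 + 0.0361 + 0.0016 + 0.0625 + 0.0484 + 0.0441 = 0.1980
B_IV = 1 / 0.1980 = 5.0505
Σp_Iᵢ² = 0.09² + 0.61² + 0.02² + 0.04² + 0.17² + 0.02² + 0.05² = 0.0081 + 0.3721 + 0.0004 + 0.0016 + 0.0289 + 0.0004 + 0.0025 = 0.4140
B_I = 1 / 0.4140 = 2.4155
Ranking by B (broadest → narrowest): morphospecies IV (5.05) > morphospecies II (3.51) > morphospecies I (2.42)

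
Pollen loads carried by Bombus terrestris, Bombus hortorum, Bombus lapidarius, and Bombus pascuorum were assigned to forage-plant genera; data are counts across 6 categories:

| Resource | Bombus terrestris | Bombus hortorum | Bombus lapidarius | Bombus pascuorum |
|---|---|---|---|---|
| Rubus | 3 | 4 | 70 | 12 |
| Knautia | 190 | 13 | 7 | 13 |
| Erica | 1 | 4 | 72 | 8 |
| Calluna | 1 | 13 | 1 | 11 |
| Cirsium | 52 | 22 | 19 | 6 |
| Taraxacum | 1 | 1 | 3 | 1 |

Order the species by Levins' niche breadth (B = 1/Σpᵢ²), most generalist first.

Proportions for Bombus terrestris (n=248): 3/248=0.0121, 190/248=0.7661, 1/248=0.0040, 1/248=0.0040, 52/248=0.2097, 1/248=0.0040
Proportions for Bombus hortorum (n=57): 4/57=0.0702, 13/57=0.2281, 4/57=0.0702, 13/57=0.2281, 22/57=0.3860, 1/57=0.0175
Proportions for Bombus lapidarius (n=172): 70/172=0.4070, 7/172=0.0407, 72/172=0.4186, 1/172=0.0058, 19/172=0.1105, 3/172=0.0174
Proportions for Bombus pascuorum (n=51): 12/51=0.2353, 13/51=0.2549, 8/51=0.1569, 11/51=0.2157, 6/51=0.1176, 1/51=0.0196
Σp_terrᵢ² = 0.0121² + 0.7661² + 0.0040² + 0.0040² + 0.2097² + 0.0040² = 0.000146 + 0.586909 + 0.000016 + 0.000016 + 0.043974 + 0.000016 = 0.631077
B_terr = 1 / 0.631077 = 1.5846
Σp_hortᵢ² = 0.0702² + 0.2281² + 0.0702² + 0.2281² + 0.3860² + 0.0175² = 0.004928 + 0.052030 + 0.004928 + 0.052030 + 0.148996 + 0.000306 = 0.263218
B_hort = 1 / 0.263218 = 3.7991
Σp_lapiᵢ² = 0.4070² + 0.0407² + 0.4186² + 0.0058² + 0.1105² + 0.0174² = 0.165649 + 0.001656 + 0.175226 + 0.000034 + 0.012210 + 0.000303 = 0.355078
B_lapi = 1 / 0.355078 = 2.8163
Σp_pascᵢ² = 0.2353² + 0.2549² + 0.1569² + 0.2157² + 0.1176² + 0.0196² = 0.055366 + 0.064974 + 0.024618 + 0.046526 + 0.013830 + 0.000384 = 0.205698
B_pasc = 1 / 0.205698 = 4.8615
Ranking by B (broadest → narrowest): Bombus pascuorum (4.86) > Bombus hortorum (3.80) > Bombus lapidarius (2.82) > Bombus terrestris (1.58)

Bombus pascuorum > Bombus hortorum > Bombus lapidarius > Bombus terrestris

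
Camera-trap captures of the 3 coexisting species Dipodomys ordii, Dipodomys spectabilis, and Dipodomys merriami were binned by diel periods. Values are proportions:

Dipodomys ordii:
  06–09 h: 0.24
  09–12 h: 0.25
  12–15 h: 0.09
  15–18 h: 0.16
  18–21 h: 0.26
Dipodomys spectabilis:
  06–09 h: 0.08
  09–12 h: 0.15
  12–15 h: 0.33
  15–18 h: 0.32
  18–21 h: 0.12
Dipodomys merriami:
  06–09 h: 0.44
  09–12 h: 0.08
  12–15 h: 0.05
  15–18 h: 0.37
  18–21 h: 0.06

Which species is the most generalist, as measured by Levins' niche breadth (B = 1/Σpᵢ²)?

Dipodomys ordii

Σp_ordiᵢ² = 0.24² + 0.25² + 0.09² + 0.16² + 0.26² = 0.0576 + 0.0625 + 0.0081 + 0.0256 + 0.0676 = 0.2214
B_ordi = 1 / 0.2214 = 4.5167
Σp_specᵢ² = 0.08² + 0.15² + 0.33² + 0.32² + 0.12² = 0.0064 + 0.0225 + 0.1089 + 0.1024 + 0.0144 = 0.2546
B_spec = 1 / 0.2546 = 3.9277
Σp_merrᵢ² = 0.44² + 0.08² + 0.05² + 0.37² + 0.06² = 0.1936 + 0.0064 + 0.0025 + 0.1369 + 0.0036 = 0.3430
B_merr = 1 / 0.3430 = 2.9155
Highest B → broadest niche (most generalist): Dipodomys ordii (B = 4.52).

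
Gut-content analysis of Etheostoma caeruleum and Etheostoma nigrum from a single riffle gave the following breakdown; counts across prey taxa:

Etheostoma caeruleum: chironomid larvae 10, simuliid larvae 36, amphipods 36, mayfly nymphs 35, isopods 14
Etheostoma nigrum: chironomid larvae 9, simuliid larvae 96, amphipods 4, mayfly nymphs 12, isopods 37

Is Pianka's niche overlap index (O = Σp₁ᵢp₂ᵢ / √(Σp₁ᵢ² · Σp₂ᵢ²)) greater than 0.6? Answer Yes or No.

Proportions for Etheostoma caeruleum (n=131): 10/131=0.0763, 36/131=0.2748, 36/131=0.2748, 35/131=0.2672, 14/131=0.1069
Proportions for Etheostoma nigrum (n=158): 9/158=0.0570, 96/158=0.6076, 4/158=0.0253, 12/158=0.0759, 37/158=0.2342
Σ p₁ᵢp₂ᵢ = 0.004349 + 0.166968 + 0.006952 + 0.020280 + 0.025036 = 0.223585
Σp_1ᵢ² = 0.0763² + 0.2748² + 0.2748² + 0.2672² + 0.1069² = 0.005822 + 0.075515 + 0.075515 + 0.071396 + 0.011428 = 0.239676
Σp_2ᵢ² = 0.0570² + 0.6076² + 0.0253² + 0.0759² + 0.2342² = 0.003249 + 0.369178 + 0.000640 + 0.005761 + 0.054850 = 0.433678
O = 0.223585 / √(0.239676 × 0.433678) = 0.223585 / 0.3224007 = 0.6935
O = 0.6935 > 0.6 → Yes.

Yes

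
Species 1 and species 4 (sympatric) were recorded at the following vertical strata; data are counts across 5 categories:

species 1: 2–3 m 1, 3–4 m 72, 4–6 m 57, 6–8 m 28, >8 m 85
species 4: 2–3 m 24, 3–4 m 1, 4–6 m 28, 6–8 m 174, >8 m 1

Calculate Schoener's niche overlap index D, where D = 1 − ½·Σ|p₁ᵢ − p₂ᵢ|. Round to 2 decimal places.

Proportions for species 1 (n=243): 1/243=0.0041, 72/243=0.2963, 57/243=0.2346, 28/243=0.1152, 85/243=0.3498
Proportions for species 4 (n=228): 24/228=0.1053, 1/228=0.0044, 28/228=0.1228, 174/228=0.7632, 1/228=0.0044
Σ|p₁ᵢ − p₂ᵢ| = 0.1012 + 0.2919 + 0.1118 + 0.6480 + 0.3454 = 1.4983
D = 1 − ½ × 1.4983 = 1 − 0.74915 = 0.25085

0.25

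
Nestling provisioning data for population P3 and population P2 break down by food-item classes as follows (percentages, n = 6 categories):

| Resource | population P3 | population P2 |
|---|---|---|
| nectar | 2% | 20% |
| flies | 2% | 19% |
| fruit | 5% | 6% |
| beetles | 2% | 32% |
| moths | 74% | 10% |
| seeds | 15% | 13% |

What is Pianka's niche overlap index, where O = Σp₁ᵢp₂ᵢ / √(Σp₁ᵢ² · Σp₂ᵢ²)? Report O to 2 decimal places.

0.32

Convert percentages to proportions (divide by 100).
Σ p₁ᵢp₂ᵢ = 0.0040 + 0.0038 + 0.0030 + 0.0064 + 0.0740 + 0.0195 = 0.1107
Σp_1ᵢ² = 0.02² + 0.02² + 0.05² + 0.02² + 0.74² + 0.15² = 0.0004 + 0.0004 + 0.0025 + 0.0004 + 0.5476 + 0.0225 = 0.5738
Σp_2ᵢ² = 0.20² + 0.19² + 0.06² + 0.32² + 0.10² + 0.13² = 0.0400 + 0.0361 + 0.0036 + 0.1024 + 0.0100 + 0.0169 = 0.2090
O = 0.1107 / √(0.5738 × 0.2090) = 0.1107 / 0.34630 = 0.3197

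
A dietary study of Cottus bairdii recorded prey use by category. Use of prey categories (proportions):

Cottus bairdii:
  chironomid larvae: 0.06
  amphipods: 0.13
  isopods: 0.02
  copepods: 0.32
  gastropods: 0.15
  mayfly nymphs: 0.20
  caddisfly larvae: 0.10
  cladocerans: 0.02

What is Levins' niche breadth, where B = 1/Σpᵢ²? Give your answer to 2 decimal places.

5.10

Σpᵢ² = 0.06² + 0.13² + 0.02² + 0.32² + 0.15² + 0.20² + 0.10² + 0.02² = 0.0036 + 0.0169 + 0.0004 + 0.1024 + 0.0225 + 0.0400 + 0.0100 + 0.0004 = 0.1962
B = 1 / 0.1962 = 5.0968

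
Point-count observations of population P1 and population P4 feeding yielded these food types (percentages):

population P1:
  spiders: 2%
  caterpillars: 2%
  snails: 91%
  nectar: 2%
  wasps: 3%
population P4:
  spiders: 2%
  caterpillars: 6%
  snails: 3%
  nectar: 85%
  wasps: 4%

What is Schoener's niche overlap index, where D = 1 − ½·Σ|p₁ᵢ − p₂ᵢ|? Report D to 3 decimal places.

Convert percentages to proportions (divide by 100).
Σ|p₁ᵢ − p₂ᵢ| = 0.00 + 0.04 + 0.88 + 0.83 + 0.01 = 1.76
D = 1 − ½ × 1.76 = 1 − 0.880 = 0.12000

0.120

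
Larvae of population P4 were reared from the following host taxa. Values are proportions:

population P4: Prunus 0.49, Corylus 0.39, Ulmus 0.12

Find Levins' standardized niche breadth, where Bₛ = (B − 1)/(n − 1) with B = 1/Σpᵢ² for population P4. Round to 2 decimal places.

Σpᵢ² = 0.49² + 0.39² + 0.12² = 0.2401 + 0.1521 + 0.0144 = 0.4066
B = 1 / 0.4066 = 2.4594
Bₛ = (B − 1)/(n − 1) = (2.4594 − 1)/(3 − 1) = 1.4594/2 = 0.7297

0.73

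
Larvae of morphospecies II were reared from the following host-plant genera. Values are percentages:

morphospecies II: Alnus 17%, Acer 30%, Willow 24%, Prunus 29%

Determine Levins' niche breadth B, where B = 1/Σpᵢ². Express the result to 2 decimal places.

Convert percentages to proportions (divide by 100).
Σpᵢ² = 0.17² + 0.30² + 0.24² + 0.29² = 0.0289 + 0.0900 + 0.0576 + 0.0841 = 0.2606
B = 1 / 0.2606 = 3.8373

3.84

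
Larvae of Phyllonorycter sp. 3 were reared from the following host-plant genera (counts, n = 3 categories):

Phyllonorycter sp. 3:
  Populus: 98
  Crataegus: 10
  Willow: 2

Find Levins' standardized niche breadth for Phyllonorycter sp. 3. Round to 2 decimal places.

Proportions for Phyllonorycter sp. 3 (n=110): 98/110=0.8909, 10/110=0.0909, 2/110=0.0182
Σpᵢ² = 0.8909² + 0.0909² + 0.0182² = 0.793703 + 0.008263 + 0.000331 = 0.802297
B = 1 / 0.802297 = 1.2464
Bₛ = (B − 1)/(n − 1) = (1.2464 − 1)/(3 − 1) = 0.2464/2 = 0.1232

0.12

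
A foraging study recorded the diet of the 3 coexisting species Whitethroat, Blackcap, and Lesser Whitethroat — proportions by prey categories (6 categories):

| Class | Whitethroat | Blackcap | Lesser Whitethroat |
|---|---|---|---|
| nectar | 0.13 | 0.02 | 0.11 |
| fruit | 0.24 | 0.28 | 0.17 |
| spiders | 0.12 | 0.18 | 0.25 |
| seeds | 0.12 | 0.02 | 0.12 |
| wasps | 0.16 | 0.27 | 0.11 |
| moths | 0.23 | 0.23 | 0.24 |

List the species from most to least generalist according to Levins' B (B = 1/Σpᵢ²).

Whitethroat > Lesser Whitethroat > Blackcap

Σp_Whitᵢ² = 0.13² + 0.24² + 0.12² + 0.12² + 0.16² + 0.23² = 0.0169 + 0.0576 + 0.0144 + 0.0144 + 0.0256 + 0.0529 = 0.1818
B_Whit = 1 / 0.1818 = 5.5006
Σp_Blacᵢ² = 0.02² + 0.28² + 0.18² + 0.02² + 0.27² + 0.23² = 0.0004 + 0.0784 + 0.0324 + 0.0004 + 0.0729 + 0.0529 = 0.2374
B_Blac = 1 / 0.2374 = 4.2123
Σp_Lessᵢ² = 0.11² + 0.17² + 0.25² + 0.12² + 0.11² + 0.24² = 0.0121 + 0.0289 + 0.0625 + 0.0144 + 0.0121 + 0.0576 = 0.1876
B_Less = 1 / 0.1876 = 5.3305
Ranking by B (broadest → narrowest): Whitethroat (5.50) > Lesser Whitethroat (5.33) > Blackcap (4.21)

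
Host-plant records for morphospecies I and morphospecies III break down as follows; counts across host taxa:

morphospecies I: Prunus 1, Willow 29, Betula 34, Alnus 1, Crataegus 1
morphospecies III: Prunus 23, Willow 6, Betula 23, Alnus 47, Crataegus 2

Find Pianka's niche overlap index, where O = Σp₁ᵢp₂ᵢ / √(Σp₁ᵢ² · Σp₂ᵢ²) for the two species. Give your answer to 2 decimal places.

0.40

Proportions for morphospecies I (n=66): 1/66=0.0152, 29/66=0.4394, 34/66=0.5152, 1/66=0.0152, 1/66=0.0152
Proportions for morphospecies III (n=101): 23/101=0.2277, 6/101=0.0594, 23/101=0.2277, 47/101=0.4653, 2/101=0.0198
Σ p₁ᵢp₂ᵢ = 0.003461 + 0.026100 + 0.117311 + 0.007073 + 0.000301 = 0.154246
Σp_1ᵢ² = 0.0152² + 0.4394² + 0.5152² + 0.0152² + 0.0152² = 0.000231 + 0.193072 + 0.265431 + 0.000231 + 0.000231 = 0.459196
Σp_2ᵢ² = 0.2277² + 0.0594² + 0.2277² + 0.4653² + 0.0198² = 0.051847 + 0.003528 + 0.051847 + 0.216504 + 0.000392 = 0.324118
O = 0.154246 / √(0.459196 × 0.324118) = 0.154246 / 0.3857897 = 0.3998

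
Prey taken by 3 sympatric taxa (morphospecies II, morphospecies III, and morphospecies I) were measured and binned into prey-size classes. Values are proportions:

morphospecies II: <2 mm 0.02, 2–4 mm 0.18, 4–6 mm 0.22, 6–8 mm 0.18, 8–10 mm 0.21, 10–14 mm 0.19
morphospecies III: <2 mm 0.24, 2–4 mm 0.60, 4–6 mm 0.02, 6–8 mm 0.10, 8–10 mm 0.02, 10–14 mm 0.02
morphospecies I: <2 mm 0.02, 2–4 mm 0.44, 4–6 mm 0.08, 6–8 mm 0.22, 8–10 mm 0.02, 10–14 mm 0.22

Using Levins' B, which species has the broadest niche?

Σp_IIᵢ² = 0.02² + 0.18² + 0.22² + 0.18² + 0.21² + 0.19² = 0.0004 + 0.0324 + 0.0484 + 0.0324 + 0.0441 + 0.0361 = 0.1938
B_II = 1 / 0.1938 = 5.1600
Σp_IIIᵢ² = 0.24² + 0.60² + 0.02² + 0.10² + 0.02² + 0.02² = 0.0576 + 0.3600 + 0.0004 + 0.0100 + 0.0004 + 0.0004 = 0.4288
B_III = 1 / 0.4288 = 2.3321
Σp_Iᵢ² = 0.02² + 0.44² + 0.08² + 0.22² + 0.02² + 0.22² = 0.0004 + 0.1936 + 0.0064 + 0.0484 + 0.0004 + 0.0484 = 0.2976
B_I = 1 / 0.2976 = 3.3602
Highest B → broadest niche (most generalist): morphospecies II (B = 5.16).

morphospecies II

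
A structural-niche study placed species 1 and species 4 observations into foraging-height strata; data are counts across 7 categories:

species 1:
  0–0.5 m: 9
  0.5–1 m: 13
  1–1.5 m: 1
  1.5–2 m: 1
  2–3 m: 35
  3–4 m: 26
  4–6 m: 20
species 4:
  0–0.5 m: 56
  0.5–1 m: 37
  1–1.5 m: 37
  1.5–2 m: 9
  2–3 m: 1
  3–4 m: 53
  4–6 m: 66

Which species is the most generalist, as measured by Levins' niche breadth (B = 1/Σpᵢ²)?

species 4

Proportions for species 1 (n=105): 9/105=0.0857, 13/105=0.1238, 1/105=0.0095, 1/105=0.0095, 35/105=0.3333, 26/105=0.2476, 20/105=0.1905
Proportions for species 4 (n=259): 56/259=0.2162, 37/259=0.1429, 37/259=0.1429, 9/259=0.0347, 1/259=0.0039, 53/259=0.2046, 66/259=0.2548
Σp_1ᵢ² = 0.0857² + 0.1238² + 0.0095² + 0.0095² + 0.3333² + 0.2476² + 0.1905² = 0.007344 + 0.015326 + 0.000090 + 0.000090 + 0.111089 + 0.061306 + 0.036290 = 0.231535
B_1 = 1 / 0.231535 = 4.3190
Σp_4ᵢ² = 0.2162² + 0.1429² + 0.1429² + 0.0347² + 0.0039² + 0.2046² + 0.2548² = 0.046742 + 0.020420 + 0.020420 + 0.001204 + 0.000015 + 0.041861 + 0.064923 = 0.195585
B_4 = 1 / 0.195585 = 5.1129
Highest B → broadest niche (most generalist): species 4 (B = 5.11).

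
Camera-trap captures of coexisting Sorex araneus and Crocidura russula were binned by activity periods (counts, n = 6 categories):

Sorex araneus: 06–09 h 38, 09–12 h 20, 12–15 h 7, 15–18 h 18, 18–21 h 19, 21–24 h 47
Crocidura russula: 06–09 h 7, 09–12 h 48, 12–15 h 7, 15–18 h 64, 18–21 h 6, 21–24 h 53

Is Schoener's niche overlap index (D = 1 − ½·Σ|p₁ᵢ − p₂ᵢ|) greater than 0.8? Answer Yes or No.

Proportions for Sorex araneus (n=149): 38/149=0.2550, 20/149=0.1342, 7/149=0.0470, 18/149=0.1208, 19/149=0.1275, 47/149=0.3154
Proportions for Crocidura russula (n=185): 7/185=0.0378, 48/185=0.2595, 7/185=0.0378, 64/185=0.3459, 6/185=0.0324, 53/185=0.2865
Σ|p₁ᵢ − p₂ᵢ| = 0.2172 + 0.1253 + 0.0092 + 0.2251 + 0.0951 + 0.0289 = 0.7008
D = 1 − ½ × 0.7008 = 1 − 0.35040 = 0.64960
D = 0.64960 < 0.8 → No.

No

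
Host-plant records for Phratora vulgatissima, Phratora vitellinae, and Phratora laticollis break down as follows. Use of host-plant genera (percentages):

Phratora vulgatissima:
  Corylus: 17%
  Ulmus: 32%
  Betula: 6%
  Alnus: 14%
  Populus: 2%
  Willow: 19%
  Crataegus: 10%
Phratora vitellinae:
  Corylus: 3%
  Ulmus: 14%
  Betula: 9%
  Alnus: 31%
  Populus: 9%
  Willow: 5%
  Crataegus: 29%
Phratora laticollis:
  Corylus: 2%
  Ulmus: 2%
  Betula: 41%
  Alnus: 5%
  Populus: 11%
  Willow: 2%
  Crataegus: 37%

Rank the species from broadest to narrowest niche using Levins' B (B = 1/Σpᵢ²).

Phratora vulgatissima > Phratora vitellinae > Phratora laticollis

Convert percentages to proportions (divide by 100).
Σp_vulgᵢ² = 0.17² + 0.32² + 0.06² + 0.14² + 0.02² + 0.19² + 0.10² = 0.0289 + 0.1024 + 0.0036 + 0.0196 + 0.0004 + 0.0361 + 0.0100 = 0.2010
B_vulg = 1 / 0.2010 = 4.9751
Σp_viteᵢ² = 0.03² + 0.14² + 0.09² + 0.31² + 0.09² + 0.05² + 0.29² = 0.0009 + 0.0196 + 0.0081 + 0.0961 + 0.0081 + 0.0025 + 0.0841 = 0.2194
B_vite = 1 / 0.2194 = 4.5579
Σp_latiᵢ² = 0.02² + 0.02² + 0.41² + 0.05² + 0.11² + 0.02² + 0.37² = 0.0004 + 0.0004 + 0.1681 + 0.0025 + 0.0121 + 0.0004 + 0.1369 = 0.3208
B_lati = 1 / 0.3208 = 3.1172
Ranking by B (broadest → narrowest): Phratora vulgatissima (4.98) > Phratora vitellinae (4.56) > Phratora laticollis (3.12)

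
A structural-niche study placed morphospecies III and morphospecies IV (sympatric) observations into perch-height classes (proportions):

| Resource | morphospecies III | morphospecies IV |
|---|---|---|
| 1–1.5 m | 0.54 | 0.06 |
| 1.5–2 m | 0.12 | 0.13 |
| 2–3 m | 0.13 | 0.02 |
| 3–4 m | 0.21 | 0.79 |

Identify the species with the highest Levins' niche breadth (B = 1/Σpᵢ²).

Σp_IIIᵢ² = 0.54² + 0.12² + 0.13² + 0.21² = 0.2916 + 0.0144 + 0.0169 + 0.0441 = 0.3670
B_III = 1 / 0.3670 = 2.7248
Σp_IVᵢ² = 0.06² + 0.13² + 0.02² + 0.79² = 0.0036 + 0.0169 + 0.0004 + 0.6241 = 0.6450
B_IV = 1 / 0.6450 = 1.5504
Highest B → broadest niche (most generalist): morphospecies III (B = 2.72).

morphospecies III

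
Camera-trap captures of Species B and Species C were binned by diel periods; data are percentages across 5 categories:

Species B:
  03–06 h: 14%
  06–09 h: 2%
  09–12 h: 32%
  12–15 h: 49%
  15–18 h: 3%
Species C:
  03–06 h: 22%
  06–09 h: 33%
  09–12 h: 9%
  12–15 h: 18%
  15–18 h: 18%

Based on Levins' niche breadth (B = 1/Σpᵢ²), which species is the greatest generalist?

Convert percentages to proportions (divide by 100).
Σp_Bᵢ² = 0.14² + 0.02² + 0.32² + 0.49² + 0.03² = 0.0196 + 0.0004 + 0.1024 + 0.2401 + 0.0009 = 0.3634
B_B = 1 / 0.3634 = 2.7518
Σp_Cᵢ² = 0.22² + 0.33² + 0.09² + 0.18² + 0.18² = 0.0484 + 0.1089 + 0.0081 + 0.0324 + 0.0324 = 0.2302
B_C = 1 / 0.2302 = 4.3440
Highest B → broadest niche (most generalist): Species C (B = 4.34).

Species C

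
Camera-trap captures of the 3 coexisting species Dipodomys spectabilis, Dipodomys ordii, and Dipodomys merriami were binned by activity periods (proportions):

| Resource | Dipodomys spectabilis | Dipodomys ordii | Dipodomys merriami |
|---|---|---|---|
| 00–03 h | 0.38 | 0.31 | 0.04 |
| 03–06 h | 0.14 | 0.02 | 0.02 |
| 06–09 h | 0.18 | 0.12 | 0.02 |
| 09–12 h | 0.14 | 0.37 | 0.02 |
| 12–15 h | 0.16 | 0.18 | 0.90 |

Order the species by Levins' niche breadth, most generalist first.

Dipodomys spectabilis > Dipodomys ordii > Dipodomys merriami

Σp_specᵢ² = 0.38² + 0.14² + 0.18² + 0.14² + 0.16² = 0.1444 + 0.0196 + 0.0324 + 0.0196 + 0.0256 = 0.2416
B_spec = 1 / 0.2416 = 4.1391
Σp_ordiᵢ² = 0.31² + 0.02² + 0.12² + 0.37² + 0.18² = 0.0961 + 0.0004 + 0.0144 + 0.1369 + 0.0324 = 0.2802
B_ordi = 1 / 0.2802 = 3.5689
Σp_merrᵢ² = 0.04² + 0.02² + 0.02² + 0.02² + 0.90² = 0.0016 + 0.0004 + 0.0004 + 0.0004 + 0.8100 = 0.8128
B_merr = 1 / 0.8128 = 1.2303
Ranking by B (broadest → narrowest): Dipodomys spectabilis (4.14) > Dipodomys ordii (3.57) > Dipodomys merriami (1.23)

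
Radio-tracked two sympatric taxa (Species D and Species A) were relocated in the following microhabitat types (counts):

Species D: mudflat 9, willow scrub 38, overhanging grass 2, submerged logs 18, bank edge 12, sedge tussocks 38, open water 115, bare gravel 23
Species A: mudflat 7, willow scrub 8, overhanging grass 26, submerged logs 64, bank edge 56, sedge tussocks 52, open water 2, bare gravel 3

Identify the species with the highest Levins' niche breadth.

Proportions for Species D (n=255): 9/255=0.0353, 38/255=0.1490, 2/255=0.0078, 18/255=0.0706, 12/255=0.0471, 38/255=0.1490, 115/255=0.4510, 23/255=0.0902
Proportions for Species A (n=218): 7/218=0.0321, 8/218=0.0367, 26/218=0.1193, 64/218=0.2936, 56/218=0.2569, 52/218=0.2385, 2/218=0.0092, 3/218=0.0138
Σp_Dᵢ² = 0.0353² + 0.1490² + 0.0078² + 0.0706² + 0.0471² + 0.1490² + 0.4510² + 0.0902² = 0.001246 + 0.022201 + 0.000061 + 0.004984 + 0.002218 + 0.022201 + 0.203401 + 0.008136 = 0.264448
B_D = 1 / 0.264448 = 3.7815
Σp_Aᵢ² = 0.0321² + 0.0367² + 0.1193² + 0.2936² + 0.2569² + 0.2385² + 0.0092² + 0.0138² = 0.001030 + 0.001347 + 0.014232 + 0.086201 + 0.065998 + 0.056882 + 0.000085 + 0.000190 = 0.225965
B_A = 1 / 0.225965 = 4.4255
Highest B → broadest niche (most generalist): Species A (B = 4.43).

Species A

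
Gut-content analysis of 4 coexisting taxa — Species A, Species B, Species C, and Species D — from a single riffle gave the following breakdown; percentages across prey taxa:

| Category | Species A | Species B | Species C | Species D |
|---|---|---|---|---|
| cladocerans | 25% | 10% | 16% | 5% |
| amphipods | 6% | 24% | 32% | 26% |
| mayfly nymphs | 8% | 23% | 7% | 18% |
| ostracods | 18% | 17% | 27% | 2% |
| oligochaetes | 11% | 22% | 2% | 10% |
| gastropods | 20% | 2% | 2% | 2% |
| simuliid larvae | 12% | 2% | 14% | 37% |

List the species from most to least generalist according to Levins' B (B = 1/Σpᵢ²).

Species A > Species B > Species C > Species D

Convert percentages to proportions (divide by 100).
Σp_Aᵢ² = 0.25² + 0.06² + 0.08² + 0.18² + 0.11² + 0.20² + 0.12² = 0.0625 + 0.0036 + 0.0064 + 0.0324 + 0.0121 + 0.0400 + 0.0144 = 0.1714
B_A = 1 / 0.1714 = 5.8343
Σp_Bᵢ² = 0.10² + 0.24² + 0.23² + 0.17² + 0.22² + 0.02² + 0.02² = 0.0100 + 0.0576 + 0.0529 + 0.0289 + 0.0484 + 0.0004 + 0.0004 = 0.1986
B_B = 1 / 0.1986 = 5.0352
Σp_Cᵢ² = 0.16² + 0.32² + 0.07² + 0.27² + 0.02² + 0.02² + 0.14² = 0.0256 + 0.1024 + 0.0049 + 0.0729 + 0.0004 + 0.0004 + 0.0196 = 0.2262
B_C = 1 / 0.2262 = 4.4209
Σp_Dᵢ² = 0.05² + 0.26² + 0.18² + 0.02² + 0.10² + 0.02² + 0.37² = 0.0025 + 0.0676 + 0.0324 + 0.0004 + 0.0100 + 0.0004 + 0.1369 = 0.2502
B_D = 1 / 0.2502 = 3.9968
Ranking by B (broadest → narrowest): Species A (5.83) > Species B (5.04) > Species C (4.42) > Species D (4.00)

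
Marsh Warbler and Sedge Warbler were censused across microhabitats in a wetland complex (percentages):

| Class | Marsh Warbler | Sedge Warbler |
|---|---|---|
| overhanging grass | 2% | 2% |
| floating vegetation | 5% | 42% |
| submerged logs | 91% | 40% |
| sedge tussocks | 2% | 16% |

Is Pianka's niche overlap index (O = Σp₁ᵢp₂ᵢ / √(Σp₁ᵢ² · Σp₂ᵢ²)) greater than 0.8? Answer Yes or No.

No

Convert percentages to proportions (divide by 100).
Σ p₁ᵢp₂ᵢ = 0.0004 + 0.0210 + 0.3640 + 0.0032 = 0.3886
Σp_1ᵢ² = 0.02² + 0.05² + 0.91² + 0.02² = 0.0004 + 0.0025 + 0.8281 + 0.0004 = 0.8314
Σp_2ᵢ² = 0.02² + 0.42² + 0.40² + 0.16² = 0.0004 + 0.1764 + 0.1600 + 0.0256 = 0.3624
O = 0.3886 / √(0.8314 × 0.3624) = 0.3886 / 0.54891 = 0.7079
O = 0.7079 < 0.8 → No.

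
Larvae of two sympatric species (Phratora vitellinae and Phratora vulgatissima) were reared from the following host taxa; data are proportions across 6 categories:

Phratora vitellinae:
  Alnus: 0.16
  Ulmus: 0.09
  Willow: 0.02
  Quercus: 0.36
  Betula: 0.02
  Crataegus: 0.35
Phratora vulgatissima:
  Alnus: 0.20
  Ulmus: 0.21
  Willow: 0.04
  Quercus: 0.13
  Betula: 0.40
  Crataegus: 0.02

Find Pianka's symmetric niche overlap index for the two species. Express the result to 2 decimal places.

Σ p₁ᵢp₂ᵢ = 0.0320 + 0.0189 + 0.0008 + 0.0468 + 0.0080 + 0.0070 = 0.1135
Σp_1ᵢ² = 0.16² + 0.09² + 0.02² + 0.36² + 0.02² + 0.35² = 0.0256 + 0.0081 + 0.0004 + 0.1296 + 0.0004 + 0.1225 = 0.2866
Σp_2ᵢ² = 0.20² + 0.21² + 0.04² + 0.13² + 0.40² + 0.02² = 0.0400 + 0.0441 + 0.0016 + 0.0169 + 0.1600 + 0.0004 = 0.2630
O = 0.1135 / √(0.2866 × 0.2630) = 0.1135 / 0.27455 = 0.4134

0.41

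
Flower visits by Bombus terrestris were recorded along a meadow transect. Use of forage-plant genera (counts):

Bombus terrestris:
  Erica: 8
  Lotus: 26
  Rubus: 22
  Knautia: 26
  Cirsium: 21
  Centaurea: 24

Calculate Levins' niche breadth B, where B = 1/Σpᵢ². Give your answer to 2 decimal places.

5.53

Proportions for Bombus terrestris (n=127): 8/127=0.0630, 26/127=0.2047, 22/127=0.1732, 26/127=0.2047, 21/127=0.1654, 24/127=0.1890
Σpᵢ² = 0.0630² + 0.2047² + 0.1732² + 0.2047² + 0.1654² + 0.1890² = 0.003969 + 0.041902 + 0.029998 + 0.041902 + 0.027357 + 0.035721 = 0.180849
B = 1 / 0.180849 = 5.5295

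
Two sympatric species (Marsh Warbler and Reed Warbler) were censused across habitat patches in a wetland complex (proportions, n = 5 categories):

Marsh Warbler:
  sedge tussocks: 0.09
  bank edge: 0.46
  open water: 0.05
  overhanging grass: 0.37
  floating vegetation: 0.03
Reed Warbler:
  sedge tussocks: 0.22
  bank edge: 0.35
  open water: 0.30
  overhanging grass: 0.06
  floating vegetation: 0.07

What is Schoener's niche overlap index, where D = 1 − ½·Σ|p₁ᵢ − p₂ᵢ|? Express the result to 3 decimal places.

Σ|p₁ᵢ − p₂ᵢ| = 0.13 + 0.11 + 0.25 + 0.31 + 0.04 = 0.84
D = 1 − ½ × 0.84 = 1 − 0.420 = 0.58000

0.580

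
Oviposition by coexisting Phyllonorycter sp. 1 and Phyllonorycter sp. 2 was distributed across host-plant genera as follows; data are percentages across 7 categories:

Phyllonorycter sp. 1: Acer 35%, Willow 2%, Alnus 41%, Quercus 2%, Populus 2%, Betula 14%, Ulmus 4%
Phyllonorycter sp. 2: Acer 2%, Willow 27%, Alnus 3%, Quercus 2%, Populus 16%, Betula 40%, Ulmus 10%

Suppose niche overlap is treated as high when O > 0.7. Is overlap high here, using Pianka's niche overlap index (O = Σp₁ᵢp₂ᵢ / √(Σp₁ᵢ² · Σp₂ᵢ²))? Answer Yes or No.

Convert percentages to proportions (divide by 100).
Σ p₁ᵢp₂ᵢ = 0.0070 + 0.0054 + 0.0123 + 0.0004 + 0.0032 + 0.0560 + 0.0040 = 0.0883
Σp_1ᵢ² = 0.35² + 0.02² + 0.41² + 0.02² + 0.02² + 0.14² + 0.04² = 0.1225 + 0.0004 + 0.1681 + 0.0004 + 0.0004 + 0.0196 + 0.0016 = 0.3130
Σp_2ᵢ² = 0.02² + 0.27² + 0.03² + 0.02² + 0.16² + 0.40² + 0.10² = 0.0004 + 0.0729 + 0.0009 + 0.0004 + 0.0256 + 0.1600 + 0.0100 = 0.2702
O = 0.0883 / √(0.3130 × 0.2702) = 0.0883 / 0.29081 = 0.3036
O = 0.3036 < 0.7 → No.

No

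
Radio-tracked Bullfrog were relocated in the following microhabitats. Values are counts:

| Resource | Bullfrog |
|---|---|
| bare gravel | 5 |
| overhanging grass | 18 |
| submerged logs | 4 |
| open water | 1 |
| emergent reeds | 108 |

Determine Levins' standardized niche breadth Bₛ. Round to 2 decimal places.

Proportions for Bullfrog (n=136): 5/136=0.0368, 18/136=0.1324, 4/136=0.0294, 1/136=0.0074, 108/136=0.7941
Σpᵢ² = 0.0368² + 0.1324² + 0.0294² + 0.0074² + 0.7941² = 0.001354 + 0.017530 + 0.000864 + 0.000055 + 0.630595 = 0.650398
B = 1 / 0.650398 = 1.5375
Bₛ = (B − 1)/(n − 1) = (1.5375 − 1)/(5 − 1) = 0.5375/4 = 0.1344

0.13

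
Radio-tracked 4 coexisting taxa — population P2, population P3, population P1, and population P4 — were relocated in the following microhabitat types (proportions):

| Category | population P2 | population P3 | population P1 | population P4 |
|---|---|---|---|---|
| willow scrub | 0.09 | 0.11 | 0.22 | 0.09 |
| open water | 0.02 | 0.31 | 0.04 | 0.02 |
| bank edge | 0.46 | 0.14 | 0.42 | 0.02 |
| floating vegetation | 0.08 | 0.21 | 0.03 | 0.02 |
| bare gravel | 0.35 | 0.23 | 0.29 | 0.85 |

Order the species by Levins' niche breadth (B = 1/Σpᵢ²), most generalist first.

population P3 > population P1 > population P2 > population P4

Σp_P2ᵢ² = 0.09² + 0.02² + 0.46² + 0.08² + 0.35² = 0.0081 + 0.0004 + 0.2116 + 0.0064 + 0.1225 = 0.3490
B_P2 = 1 / 0.3490 = 2.8653
Σp_P3ᵢ² = 0.11² + 0.31² + 0.14² + 0.21² + 0.23² = 0.0121 + 0.0961 + 0.0196 + 0.0441 + 0.0529 = 0.2248
B_P3 = 1 / 0.2248 = 4.4484
Σp_P1ᵢ² = 0.22² + 0.04² + 0.42² + 0.03² + 0.29² = 0.0484 + 0.0016 + 0.1764 + 0.0009 + 0.0841 = 0.3114
B_P1 = 1 / 0.3114 = 3.2113
Σp_P4ᵢ² = 0.09² + 0.02² + 0.02² + 0.02² + 0.85² = 0.0081 + 0.0004 + 0.0004 + 0.0004 + 0.7225 = 0.7318
B_P4 = 1 / 0.7318 = 1.3665
Ranking by B (broadest → narrowest): population P3 (4.45) > population P1 (3.21) > population P2 (2.87) > population P4 (1.37)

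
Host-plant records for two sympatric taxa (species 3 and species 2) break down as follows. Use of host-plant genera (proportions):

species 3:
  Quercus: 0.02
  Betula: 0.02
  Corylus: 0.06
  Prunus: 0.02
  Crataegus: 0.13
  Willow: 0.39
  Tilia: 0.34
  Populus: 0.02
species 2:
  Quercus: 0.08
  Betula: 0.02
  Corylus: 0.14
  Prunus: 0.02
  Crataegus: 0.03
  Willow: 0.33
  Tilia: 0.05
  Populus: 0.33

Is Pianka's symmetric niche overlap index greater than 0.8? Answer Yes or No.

Σ p₁ᵢp₂ᵢ = 0.0016 + 0.0004 + 0.0084 + 0.0004 + 0.0039 + 0.1287 + 0.0170 + 0.0066 = 0.1670
Σp_1ᵢ² = 0.02² + 0.02² + 0.06² + 0.02² + 0.13² + 0.39² + 0.34² + 0.02² = 0.0004 + 0.0004 + 0.0036 + 0.0004 + 0.0169 + 0.1521 + 0.1156 + 0.0004 = 0.2898
Σp_2ᵢ² = 0.08² + 0.02² + 0.14² + 0.02² + 0.03² + 0.33² + 0.05² + 0.33² = 0.0064 + 0.0004 + 0.0196 + 0.0004 + 0.0009 + 0.1089 + 0.0025 + 0.1089 = 0.2480
O = 0.1670 / √(0.2898 × 0.2480) = 0.1670 / 0.26809 = 0.6229
O = 0.6229 < 0.8 → No.

No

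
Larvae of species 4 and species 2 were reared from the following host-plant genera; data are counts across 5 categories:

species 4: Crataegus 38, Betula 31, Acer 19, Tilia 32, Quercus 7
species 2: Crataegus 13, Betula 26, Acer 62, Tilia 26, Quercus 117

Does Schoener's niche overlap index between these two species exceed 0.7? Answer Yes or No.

Proportions for species 4 (n=127): 38/127=0.2992, 31/127=0.2441, 19/127=0.1496, 32/127=0.2520, 7/127=0.0551
Proportions for species 2 (n=244): 13/244=0.0533, 26/244=0.1066, 62/244=0.2541, 26/244=0.1066, 117/244=0.4795
Σ|p₁ᵢ − p₂ᵢ| = 0.2459 + 0.1375 + 0.1045 + 0.1454 + 0.4244 = 1.0577
D = 1 − ½ × 1.0577 = 1 − 0.52885 = 0.47115
D = 0.47115 < 0.7 → No.

No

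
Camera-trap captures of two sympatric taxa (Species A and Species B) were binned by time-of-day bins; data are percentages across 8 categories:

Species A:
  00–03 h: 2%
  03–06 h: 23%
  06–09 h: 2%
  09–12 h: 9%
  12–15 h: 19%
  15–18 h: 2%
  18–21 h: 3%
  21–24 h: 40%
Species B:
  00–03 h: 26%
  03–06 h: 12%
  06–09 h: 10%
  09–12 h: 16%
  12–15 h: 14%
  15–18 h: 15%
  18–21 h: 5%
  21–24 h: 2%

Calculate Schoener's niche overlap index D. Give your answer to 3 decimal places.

Convert percentages to proportions (divide by 100).
Σ|p₁ᵢ − p₂ᵢ| = 0.24 + 0.11 + 0.08 + 0.07 + 0.05 + 0.13 + 0.02 + 0.38 = 1.08
D = 1 − ½ × 1.08 = 1 − 0.540 = 0.46000

0.460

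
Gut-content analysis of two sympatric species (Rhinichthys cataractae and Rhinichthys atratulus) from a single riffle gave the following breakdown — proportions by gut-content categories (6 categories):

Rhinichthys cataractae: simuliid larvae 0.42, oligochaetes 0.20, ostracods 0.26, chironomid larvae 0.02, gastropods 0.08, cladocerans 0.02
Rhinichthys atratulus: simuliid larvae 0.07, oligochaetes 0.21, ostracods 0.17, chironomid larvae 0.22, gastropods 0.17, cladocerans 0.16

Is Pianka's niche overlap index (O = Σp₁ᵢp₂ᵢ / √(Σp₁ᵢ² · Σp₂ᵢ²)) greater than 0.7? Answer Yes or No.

No

Σ p₁ᵢp₂ᵢ = 0.0294 + 0.0420 + 0.0442 + 0.0044 + 0.0136 + 0.0032 = 0.1368
Σp_1ᵢ² = 0.42² + 0.20² + 0.26² + 0.02² + 0.08² + 0.02² = 0.1764 + 0.0400 + 0.0676 + 0.0004 + 0.0064 + 0.0004 = 0.2912
Σp_2ᵢ² = 0.07² + 0.21² + 0.17² + 0.22² + 0.17² + 0.16² = 0.0049 + 0.0441 + 0.0289 + 0.0484 + 0.0289 + 0.0256 = 0.1808
O = 0.1368 / √(0.2912 × 0.1808) = 0.1368 / 0.22945 = 0.5962
O = 0.5962 < 0.7 → No.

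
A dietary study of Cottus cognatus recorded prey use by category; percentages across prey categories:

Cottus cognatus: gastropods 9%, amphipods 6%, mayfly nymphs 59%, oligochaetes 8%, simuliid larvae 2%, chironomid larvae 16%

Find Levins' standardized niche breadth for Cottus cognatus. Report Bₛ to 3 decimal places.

Convert percentages to proportions (divide by 100).
Σpᵢ² = 0.09² + 0.06² + 0.59² + 0.08² + 0.02² + 0.16² = 0.0081 + 0.0036 + 0.3481 + 0.0064 + 0.0004 + 0.0256 = 0.3922
B = 1 / 0.3922 = 2.54972
Bₛ = (B − 1)/(n − 1) = (2.54972 − 1)/(6 − 1) = 1.54972/5 = 0.30994

0.310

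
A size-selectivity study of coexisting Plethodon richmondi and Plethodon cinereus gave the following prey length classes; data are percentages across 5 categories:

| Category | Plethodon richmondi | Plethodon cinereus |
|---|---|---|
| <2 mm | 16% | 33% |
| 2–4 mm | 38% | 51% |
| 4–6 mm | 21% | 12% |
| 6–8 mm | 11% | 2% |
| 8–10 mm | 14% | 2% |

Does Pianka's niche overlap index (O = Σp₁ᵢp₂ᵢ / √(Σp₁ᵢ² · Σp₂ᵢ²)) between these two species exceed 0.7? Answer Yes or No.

Yes

Convert percentages to proportions (divide by 100).
Σ p₁ᵢp₂ᵢ = 0.0528 + 0.1938 + 0.0252 + 0.0022 + 0.0028 = 0.2768
Σp_1ᵢ² = 0.16² + 0.38² + 0.21² + 0.11² + 0.14² = 0.0256 + 0.1444 + 0.0441 + 0.0121 + 0.0196 = 0.2458
Σp_2ᵢ² = 0.33² + 0.51² + 0.12² + 0.02² + 0.02² = 0.1089 + 0.2601 + 0.0144 + 0.0004 + 0.0004 = 0.3842
O = 0.2768 / √(0.2458 × 0.3842) = 0.2768 / 0.30730 = 0.9007
O = 0.9007 > 0.7 → Yes.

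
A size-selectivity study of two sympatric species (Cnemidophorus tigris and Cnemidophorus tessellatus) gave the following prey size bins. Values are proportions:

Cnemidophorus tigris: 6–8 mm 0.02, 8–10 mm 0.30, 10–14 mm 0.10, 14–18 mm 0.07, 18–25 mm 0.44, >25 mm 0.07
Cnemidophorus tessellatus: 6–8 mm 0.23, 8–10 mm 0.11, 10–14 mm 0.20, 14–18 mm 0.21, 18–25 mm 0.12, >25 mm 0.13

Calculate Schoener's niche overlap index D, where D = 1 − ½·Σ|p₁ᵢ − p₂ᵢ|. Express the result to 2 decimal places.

Σ|p₁ᵢ − p₂ᵢ| = 0.21 + 0.19 + 0.10 + 0.14 + 0.32 + 0.06 = 1.02
D = 1 − ½ × 1.02 = 1 − 0.510 = 0.4900

0.49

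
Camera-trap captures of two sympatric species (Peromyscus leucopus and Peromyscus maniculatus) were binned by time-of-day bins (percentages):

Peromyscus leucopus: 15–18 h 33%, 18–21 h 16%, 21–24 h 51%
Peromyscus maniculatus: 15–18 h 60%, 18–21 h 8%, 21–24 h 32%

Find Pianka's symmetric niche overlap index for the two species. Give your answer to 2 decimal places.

0.87

Convert percentages to proportions (divide by 100).
Σ p₁ᵢp₂ᵢ = 0.1980 + 0.0128 + 0.1632 = 0.3740
Σp_1ᵢ² = 0.33² + 0.16² + 0.51² = 0.1089 + 0.0256 + 0.2601 = 0.3946
Σp_2ᵢ² = 0.60² + 0.08² + 0.32² = 0.3600 + 0.0064 + 0.1024 = 0.4688
O = 0.3740 / √(0.3946 × 0.4688) = 0.3740 / 0.43010 = 0.8696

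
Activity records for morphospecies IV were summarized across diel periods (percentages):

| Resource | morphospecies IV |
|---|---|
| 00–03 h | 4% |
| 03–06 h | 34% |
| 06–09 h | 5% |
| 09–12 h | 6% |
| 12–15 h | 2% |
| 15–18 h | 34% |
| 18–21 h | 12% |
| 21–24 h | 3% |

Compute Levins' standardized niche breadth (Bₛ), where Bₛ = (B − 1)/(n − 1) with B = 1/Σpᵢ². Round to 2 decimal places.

0.42

Convert percentages to proportions (divide by 100).
Σpᵢ² = 0.04² + 0.34² + 0.05² + 0.06² + 0.02² + 0.34² + 0.12² + 0.03² = 0.0016 + 0.1156 + 0.0025 + 0.0036 + 0.0004 + 0.1156 + 0.0144 + 0.0009 = 0.2546
B = 1 / 0.2546 = 3.9277
Bₛ = (B − 1)/(n − 1) = (3.9277 − 1)/(8 − 1) = 2.9277/7 = 0.4182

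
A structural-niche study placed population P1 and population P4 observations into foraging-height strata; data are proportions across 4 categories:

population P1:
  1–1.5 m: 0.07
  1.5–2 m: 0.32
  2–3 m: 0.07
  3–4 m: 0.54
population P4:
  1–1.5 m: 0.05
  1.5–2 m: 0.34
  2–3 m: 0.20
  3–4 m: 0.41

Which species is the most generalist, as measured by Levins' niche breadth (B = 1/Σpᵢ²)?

Σp_P1ᵢ² = 0.07² + 0.32² + 0.07² + 0.54² = 0.0049 + 0.1024 + 0.0049 + 0.2916 = 0.4038
B_P1 = 1 / 0.4038 = 2.4765
Σp_P4ᵢ² = 0.05² + 0.34² + 0.20² + 0.41² = 0.0025 + 0.1156 + 0.0400 + 0.1681 = 0.3262
B_P4 = 1 / 0.3262 = 3.0656
Highest B → broadest niche (most generalist): population P4 (B = 3.07).

population P4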